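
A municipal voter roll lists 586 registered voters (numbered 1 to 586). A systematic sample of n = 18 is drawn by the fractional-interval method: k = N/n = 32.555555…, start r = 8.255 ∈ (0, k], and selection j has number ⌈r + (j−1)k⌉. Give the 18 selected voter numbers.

9, 41, 74, 106, 139, 172, 204, 237, 269, 302, 334, 367, 399, 432, 465, 497, 530, 562

j=1: r + 0k = 8.255 → ⌈·⌉ = 9
j=2: r + 1k = 40.810555… → ⌈·⌉ = 41
j=3: r + 2k = 73.366111… → ⌈·⌉ = 74
j=4: r + 3k = 105.921666… → ⌈·⌉ = 106
j=5: r + 4k = 138.477222… → ⌈·⌉ = 139
j=6: r + 5k = 171.032777… → ⌈·⌉ = 172
j=7: r + 6k = 203.588333… → ⌈·⌉ = 204
j=8: r + 7k = 236.143888… → ⌈·⌉ = 237
j=9: r + 8k = 268.699444… → ⌈·⌉ = 269
j=10: r + 9k = 301.255 → ⌈·⌉ = 302
j=11: r + 10k = 333.810555… → ⌈·⌉ = 334
j=12: r + 11k = 366.366111… → ⌈·⌉ = 367
j=13: r + 12k = 398.921666… → ⌈·⌉ = 399
j=14: r + 13k = 431.477222… → ⌈·⌉ = 432
j=15: r + 14k = 464.032777… → ⌈·⌉ = 465
j=16: r + 15k = 496.588333… → ⌈·⌉ = 497
j=17: r + 16k = 529.143888… → ⌈·⌉ = 530
j=18: r + 17k = 561.699444… → ⌈·⌉ = 562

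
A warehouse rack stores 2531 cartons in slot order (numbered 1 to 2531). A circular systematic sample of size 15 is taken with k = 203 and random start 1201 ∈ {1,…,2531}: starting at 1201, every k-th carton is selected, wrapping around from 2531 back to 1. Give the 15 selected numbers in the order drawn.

1201, 1404, 1607, 1810, 2013, 2216, 2419, 91, 294, 497, 700, 903, 1106, 1309, 1512

Selection 1: 1201
Selection 2: 1201 + 203 = 1404
Selection 3: 1404 + 203 = 1607
Selection 4: 1607 + 203 = 1810
Selection 5: 1810 + 203 = 2013
Selection 6: 2013 + 203 = 2216
Selection 7: 2216 + 203 = 2419
Selection 8: 2419 + 203 = 2622 → 2622 − 2531 = 91
Selection 9: 91 + 203 = 294
Selection 10: 294 + 203 = 497
Selection 11: 497 + 203 = 700
Selection 12: 700 + 203 = 903
Selection 13: 903 + 203 = 1106
Selection 14: 1106 + 203 = 1309
Selection 15: 1309 + 203 = 1512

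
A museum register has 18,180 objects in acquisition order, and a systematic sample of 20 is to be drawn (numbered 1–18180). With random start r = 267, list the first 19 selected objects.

k = N/n = 18180/20 = 909
object 1: 267
object 2: 267 + 909 = 1176
object 3: 1176 + 909 = 2085
object 4: 2085 + 909 = 2994
object 5: 2994 + 909 = 3903
object 6: 3903 + 909 = 4812
object 7: 4812 + 909 = 5721
object 8: 5721 + 909 = 6630
object 9: 6630 + 909 = 7539
object 10: 7539 + 909 = 8448
object 11: 8448 + 909 = 9357
object 12: 9357 + 909 = 10266
object 13: 10266 + 909 = 11175
object 14: 11175 + 909 = 12084
object 15: 12084 + 909 = 12993
object 16: 12993 + 909 = 13902
object 17: 13902 + 909 = 14811
object 18: 14811 + 909 = 15720
object 19: 15720 + 909 = 16629

267, 1176, 2085, 2994, 3903, 4812, 5721, 6630, 7539, 8448, 9357, 10266, 11175, 12084, 12993, 13902, 14811, 15720, 16629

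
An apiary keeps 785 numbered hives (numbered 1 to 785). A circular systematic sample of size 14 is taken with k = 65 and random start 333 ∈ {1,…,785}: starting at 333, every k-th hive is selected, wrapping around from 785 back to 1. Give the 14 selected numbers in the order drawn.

333, 398, 463, 528, 593, 658, 723, 3, 68, 133, 198, 263, 328, 393

Selection 1: 333
Selection 2: 333 + 65 = 398
Selection 3: 398 + 65 = 463
Selection 4: 463 + 65 = 528
Selection 5: 528 + 65 = 593
Selection 6: 593 + 65 = 658
Selection 7: 658 + 65 = 723
Selection 8: 723 + 65 = 788 → 788 − 785 = 3
Selection 9: 3 + 65 = 68
Selection 10: 68 + 65 = 133
Selection 11: 133 + 65 = 198
Selection 12: 198 + 65 = 263
Selection 13: 263 + 65 = 328
Selection 14: 328 + 65 = 393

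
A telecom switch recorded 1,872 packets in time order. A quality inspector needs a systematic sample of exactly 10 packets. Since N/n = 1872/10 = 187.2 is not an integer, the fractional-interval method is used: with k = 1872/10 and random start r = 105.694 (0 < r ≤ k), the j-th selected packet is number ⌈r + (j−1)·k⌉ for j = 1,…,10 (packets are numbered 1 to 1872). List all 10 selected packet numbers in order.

106, 293, 481, 668, 855, 1042, 1229, 1417, 1604, 1791

j=1: r + 0k = 105.694 → ⌈·⌉ = 106
j=2: r + 1k = 292.894 → ⌈·⌉ = 293
j=3: r + 2k = 480.094 → ⌈·⌉ = 481
j=4: r + 3k = 667.294 → ⌈·⌉ = 668
j=5: r + 4k = 854.494 → ⌈·⌉ = 855
j=6: r + 5k = 1041.694 → ⌈·⌉ = 1042
j=7: r + 6k = 1228.894 → ⌈·⌉ = 1229
j=8: r + 7k = 1416.094 → ⌈·⌉ = 1417
j=9: r + 8k = 1603.294 → ⌈·⌉ = 1604
j=10: r + 9k = 1790.494 → ⌈·⌉ = 1791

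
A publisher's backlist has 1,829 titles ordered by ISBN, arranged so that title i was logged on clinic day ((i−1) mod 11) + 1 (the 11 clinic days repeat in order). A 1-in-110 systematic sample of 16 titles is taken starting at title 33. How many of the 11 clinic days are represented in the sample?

Consecutive selections differ by k = 110, so their clinic day numbers differ by 110 mod 11 = 0.
gcd(110, 11) = 11, so the sample visits 11/11 = 1 distinct residues mod 11.
Start 33 is clinic day 11; the clinic days hit are 11.

1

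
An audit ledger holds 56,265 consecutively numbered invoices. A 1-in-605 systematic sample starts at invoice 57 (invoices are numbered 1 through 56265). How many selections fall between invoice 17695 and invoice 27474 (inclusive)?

16

k = 605
First selection ≥ 17695: 57 + ⌈(17695−57)/605⌉·605 = 57 + 30×605 = 18207
Last selection ≤ 27474: 57 + ⌊(27474−57)/605⌋·605 = 57 + 45×605 = 27282
Count = 45 − 30 + 1 = 16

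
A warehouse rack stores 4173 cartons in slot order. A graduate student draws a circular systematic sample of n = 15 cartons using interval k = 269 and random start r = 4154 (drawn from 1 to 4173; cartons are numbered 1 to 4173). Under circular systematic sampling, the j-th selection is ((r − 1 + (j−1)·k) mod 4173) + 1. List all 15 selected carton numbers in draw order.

4154, 250, 519, 788, 1057, 1326, 1595, 1864, 2133, 2402, 2671, 2940, 3209, 3478, 3747

Selection 1: 4154
Selection 2: 4154 + 269 = 4423 → 4423 − 4173 = 250
Selection 3: 250 + 269 = 519
Selection 4: 519 + 269 = 788
Selection 5: 788 + 269 = 1057
Selection 6: 1057 + 269 = 1326
Selection 7: 1326 + 269 = 1595
Selection 8: 1595 + 269 = 1864
Selection 9: 1864 + 269 = 2133
Selection 10: 2133 + 269 = 2402
Selection 11: 2402 + 269 = 2671
Selection 12: 2671 + 269 = 2940
Selection 13: 2940 + 269 = 3209
Selection 14: 3209 + 269 = 3478
Selection 15: 3478 + 269 = 3747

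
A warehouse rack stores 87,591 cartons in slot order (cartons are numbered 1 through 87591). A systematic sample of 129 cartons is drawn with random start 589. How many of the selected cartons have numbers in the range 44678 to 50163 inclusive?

9

k = 87591/129 = 679
First selection ≥ 44678: 589 + ⌈(44678−589)/679⌉·679 = 589 + 65×679 = 44724
Last selection ≤ 50163: 589 + ⌊(50163−589)/679⌋·679 = 589 + 73×679 = 50156
Count = 73 − 65 + 1 = 9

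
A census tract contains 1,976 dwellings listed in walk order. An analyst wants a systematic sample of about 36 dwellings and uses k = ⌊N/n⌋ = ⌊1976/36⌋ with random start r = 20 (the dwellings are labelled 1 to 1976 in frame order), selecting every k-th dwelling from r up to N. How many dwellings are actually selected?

k = ⌊1976/36⌋ = 54
Achieved size = ⌊(1976 − 20)/54⌋ + 1 = ⌊1956/54⌋ + 1 = 36 + 1 = 37
(last selection: 20 + 36×54 = 1964 ≤ 1976; next would be 2018 > 1976)

37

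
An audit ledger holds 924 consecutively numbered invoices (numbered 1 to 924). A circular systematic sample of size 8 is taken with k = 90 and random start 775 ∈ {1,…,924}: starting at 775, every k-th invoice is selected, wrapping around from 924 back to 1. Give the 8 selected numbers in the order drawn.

775, 865, 31, 121, 211, 301, 391, 481

Selection 1: 775
Selection 2: 775 + 90 = 865
Selection 3: 865 + 90 = 955 → 955 − 924 = 31
Selection 4: 31 + 90 = 121
Selection 5: 121 + 90 = 211
Selection 6: 211 + 90 = 301
Selection 7: 301 + 90 = 391
Selection 8: 391 + 90 = 481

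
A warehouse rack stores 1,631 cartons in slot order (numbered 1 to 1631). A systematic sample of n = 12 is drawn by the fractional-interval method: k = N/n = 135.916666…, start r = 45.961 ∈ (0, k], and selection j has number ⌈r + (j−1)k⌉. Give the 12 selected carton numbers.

j=1: r + 0k = 45.961 → ⌈·⌉ = 46
j=2: r + 1k = 181.877666… → ⌈·⌉ = 182
j=3: r + 2k = 317.794333… → ⌈·⌉ = 318
j=4: r + 3k = 453.711 → ⌈·⌉ = 454
j=5: r + 4k = 589.627666… → ⌈·⌉ = 590
j=6: r + 5k = 725.544333… → ⌈·⌉ = 726
j=7: r + 6k = 861.461 → ⌈·⌉ = 862
j=8: r + 7k = 997.377666… → ⌈·⌉ = 998
j=9: r + 8k = 1133.294333… → ⌈·⌉ = 1134
j=10: r + 9k = 1269.211 → ⌈·⌉ = 1270
j=11: r + 10k = 1405.127666… → ⌈·⌉ = 1406
j=12: r + 11k = 1541.044333… → ⌈·⌉ = 1542

46, 182, 318, 454, 590, 726, 862, 998, 1134, 1270, 1406, 1542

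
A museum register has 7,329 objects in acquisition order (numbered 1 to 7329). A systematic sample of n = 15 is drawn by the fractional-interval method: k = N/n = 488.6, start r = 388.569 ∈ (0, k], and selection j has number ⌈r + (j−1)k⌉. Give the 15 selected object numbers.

j=1: r + 0k = 388.569 → ⌈·⌉ = 389
j=2: r + 1k = 877.169 → ⌈·⌉ = 878
j=3: r + 2k = 1365.769 → ⌈·⌉ = 1366
j=4: r + 3k = 1854.369 → ⌈·⌉ = 1855
j=5: r + 4k = 2342.969 → ⌈·⌉ = 2343
j=6: r + 5k = 2831.569 → ⌈·⌉ = 2832
j=7: r + 6k = 3320.169 → ⌈·⌉ = 3321
j=8: r + 7k = 3808.769 → ⌈·⌉ = 3809
j=9: r + 8k = 4297.369 → ⌈·⌉ = 4298
j=10: r + 9k = 4785.969 → ⌈·⌉ = 4786
j=11: r + 10k = 5274.569 → ⌈·⌉ = 5275
j=12: r + 11k = 5763.169 → ⌈·⌉ = 5764
j=13: r + 12k = 6251.769 → ⌈·⌉ = 6252
j=14: r + 13k = 6740.369 → ⌈·⌉ = 6741
j=15: r + 14k = 7228.969 → ⌈·⌉ = 7229

389, 878, 1366, 1855, 2343, 2832, 3321, 3809, 4298, 4786, 5275, 5764, 6252, 6741, 7229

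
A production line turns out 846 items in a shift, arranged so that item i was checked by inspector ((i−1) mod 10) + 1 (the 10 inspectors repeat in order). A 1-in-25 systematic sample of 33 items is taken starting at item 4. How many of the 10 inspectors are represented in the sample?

2

Consecutive selections differ by k = 25, so their inspector numbers differ by 25 mod 10 = 5.
gcd(25, 10) = 5, so the sample visits 10/5 = 2 distinct residues mod 10.
Start 4 is inspector 4; the inspectors hit are 4, 9.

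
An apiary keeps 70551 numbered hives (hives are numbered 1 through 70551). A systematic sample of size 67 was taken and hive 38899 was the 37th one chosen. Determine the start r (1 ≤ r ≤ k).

k = 70551/67 = 1053
r = 38899 − (37−1)×1053 = 38899 − 37908 = 991

991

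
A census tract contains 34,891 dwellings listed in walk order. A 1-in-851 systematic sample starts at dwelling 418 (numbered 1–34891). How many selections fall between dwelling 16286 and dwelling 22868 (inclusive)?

k = 851
First selection ≥ 16286: 418 + ⌈(16286−418)/851⌉·851 = 418 + 19×851 = 16587
Last selection ≤ 22868: 418 + ⌊(22868−418)/851⌋·851 = 418 + 26×851 = 22544
Count = 26 − 19 + 1 = 8

8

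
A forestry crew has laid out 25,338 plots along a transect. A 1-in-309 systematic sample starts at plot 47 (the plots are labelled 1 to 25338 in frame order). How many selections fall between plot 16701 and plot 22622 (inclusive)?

k = 309
First selection ≥ 16701: 47 + ⌈(16701−47)/309⌉·309 = 47 + 54×309 = 16733
Last selection ≤ 22622: 47 + ⌊(22622−47)/309⌋·309 = 47 + 73×309 = 22604
Count = 73 − 54 + 1 = 20

20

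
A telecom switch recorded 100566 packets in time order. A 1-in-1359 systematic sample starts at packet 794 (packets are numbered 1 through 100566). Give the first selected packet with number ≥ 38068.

k = 1359
Steps past start: ⌈(38068 − 794)/1359⌉ = ⌈37274/1359⌉ = 28
Selected packet: 794 + 28×1359 = 38846

38846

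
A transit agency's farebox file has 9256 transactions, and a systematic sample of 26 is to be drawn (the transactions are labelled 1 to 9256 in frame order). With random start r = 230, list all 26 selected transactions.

k = N/n = 9256/26 = 356
transaction 1: 230
transaction 2: 230 + 356 = 586
transaction 3: 586 + 356 = 942
transaction 4: 942 + 356 = 1298
transaction 5: 1298 + 356 = 1654
transaction 6: 1654 + 356 = 2010
transaction 7: 2010 + 356 = 2366
transaction 8: 2366 + 356 = 2722
transaction 9: 2722 + 356 = 3078
transaction 10: 3078 + 356 = 3434
transaction 11: 3434 + 356 = 3790
transaction 12: 3790 + 356 = 4146
transaction 13: 4146 + 356 = 4502
transaction 14: 4502 + 356 = 4858
transaction 15: 4858 + 356 = 5214
transaction 16: 5214 + 356 = 5570
transaction 17: 5570 + 356 = 5926
transaction 18: 5926 + 356 = 6282
transaction 19: 6282 + 356 = 6638
transaction 20: 6638 + 356 = 6994
transaction 21: 6994 + 356 = 7350
transaction 22: 7350 + 356 = 7706
transaction 23: 7706 + 356 = 8062
transaction 24: 8062 + 356 = 8418
transaction 25: 8418 + 356 = 8774
transaction 26: 8774 + 356 = 9130

230, 586, 942, 1298, 1654, 2010, 2366, 2722, 3078, 3434, 3790, 4146, 4502, 4858, 5214, 5570, 5926, 6282, 6638, 6994, 7350, 7706, 8062, 8418, 8774, 9130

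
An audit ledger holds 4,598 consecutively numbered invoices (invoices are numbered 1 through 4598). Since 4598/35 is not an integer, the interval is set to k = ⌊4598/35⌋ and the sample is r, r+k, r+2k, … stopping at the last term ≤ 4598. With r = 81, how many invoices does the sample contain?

k = ⌊4598/35⌋ = 131
Achieved size = ⌊(4598 − 81)/131⌋ + 1 = ⌊4517/131⌋ + 1 = 34 + 1 = 35
(last selection: 81 + 34×131 = 4535 ≤ 4598; next would be 4666 > 4598)

35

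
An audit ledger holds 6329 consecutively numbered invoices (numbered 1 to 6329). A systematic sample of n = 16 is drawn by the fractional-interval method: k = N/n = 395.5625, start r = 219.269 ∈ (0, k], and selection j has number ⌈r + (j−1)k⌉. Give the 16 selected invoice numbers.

220, 615, 1011, 1406, 1802, 2198, 2593, 2989, 3384, 3780, 4175, 4571, 4967, 5362, 5758, 6153

j=1: r + 0k = 219.269 → ⌈·⌉ = 220
j=2: r + 1k = 614.8315 → ⌈·⌉ = 615
j=3: r + 2k = 1010.394 → ⌈·⌉ = 1011
j=4: r + 3k = 1405.9565 → ⌈·⌉ = 1406
j=5: r + 4k = 1801.519 → ⌈·⌉ = 1802
j=6: r + 5k = 2197.0815 → ⌈·⌉ = 2198
j=7: r + 6k = 2592.644 → ⌈·⌉ = 2593
j=8: r + 7k = 2988.2065 → ⌈·⌉ = 2989
j=9: r + 8k = 3383.769 → ⌈·⌉ = 3384
j=10: r + 9k = 3779.3315 → ⌈·⌉ = 3780
j=11: r + 10k = 4174.894 → ⌈·⌉ = 4175
j=12: r + 11k = 4570.4565 → ⌈·⌉ = 4571
j=13: r + 12k = 4966.019 → ⌈·⌉ = 4967
j=14: r + 13k = 5361.5815 → ⌈·⌉ = 5362
j=15: r + 14k = 5757.144 → ⌈·⌉ = 5758
j=16: r + 15k = 6152.7065 → ⌈·⌉ = 6153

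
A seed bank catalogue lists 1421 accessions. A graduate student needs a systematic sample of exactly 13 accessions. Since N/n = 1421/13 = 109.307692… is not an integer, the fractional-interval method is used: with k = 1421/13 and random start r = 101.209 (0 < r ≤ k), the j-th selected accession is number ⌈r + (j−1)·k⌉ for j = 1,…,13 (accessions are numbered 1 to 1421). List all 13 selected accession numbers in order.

j=1: r + 0k = 101.209 → ⌈·⌉ = 102
j=2: r + 1k = 210.516692… → ⌈·⌉ = 211
j=3: r + 2k = 319.824384… → ⌈·⌉ = 320
j=4: r + 3k = 429.132076… → ⌈·⌉ = 430
j=5: r + 4k = 538.439769… → ⌈·⌉ = 539
j=6: r + 5k = 647.747461… → ⌈·⌉ = 648
j=7: r + 6k = 757.055153… → ⌈·⌉ = 758
j=8: r + 7k = 866.362846… → ⌈·⌉ = 867
j=9: r + 8k = 975.670538… → ⌈·⌉ = 976
j=10: r + 9k = 1084.978230… → ⌈·⌉ = 1085
j=11: r + 10k = 1194.285923… → ⌈·⌉ = 1195
j=12: r + 11k = 1303.593615… → ⌈·⌉ = 1304
j=13: r + 12k = 1412.901307… → ⌈·⌉ = 1413

102, 211, 320, 430, 539, 648, 758, 867, 976, 1085, 1195, 1304, 1413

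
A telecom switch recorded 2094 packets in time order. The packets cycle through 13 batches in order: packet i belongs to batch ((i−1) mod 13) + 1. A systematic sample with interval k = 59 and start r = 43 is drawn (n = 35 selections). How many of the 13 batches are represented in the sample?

13

Consecutive selections differ by k = 59, so their batch numbers differ by 59 mod 13 = 7.
gcd(59, 13) = 1, so the sample visits 13/1 = 13 distinct residues mod 13.
Start 43 is batch 4; the batches hit are 1, 2, 3, 4, 5, 6, 7, 8, 9, 10, 11, 12, 13.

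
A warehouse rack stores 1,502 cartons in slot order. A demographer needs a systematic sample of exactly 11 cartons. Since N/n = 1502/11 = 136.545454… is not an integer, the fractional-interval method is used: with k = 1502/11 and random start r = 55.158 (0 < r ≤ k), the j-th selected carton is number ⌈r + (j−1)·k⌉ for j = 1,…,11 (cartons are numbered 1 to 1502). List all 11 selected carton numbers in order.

56, 192, 329, 465, 602, 738, 875, 1011, 1148, 1285, 1421

j=1: r + 0k = 55.158 → ⌈·⌉ = 56
j=2: r + 1k = 191.703454… → ⌈·⌉ = 192
j=3: r + 2k = 328.248909… → ⌈·⌉ = 329
j=4: r + 3k = 464.794363… → ⌈·⌉ = 465
j=5: r + 4k = 601.339818… → ⌈·⌉ = 602
j=6: r + 5k = 737.885272… → ⌈·⌉ = 738
j=7: r + 6k = 874.430727… → ⌈·⌉ = 875
j=8: r + 7k = 1010.976181… → ⌈·⌉ = 1011
j=9: r + 8k = 1147.521636… → ⌈·⌉ = 1148
j=10: r + 9k = 1284.067090… → ⌈·⌉ = 1285
j=11: r + 10k = 1420.612545… → ⌈·⌉ = 1421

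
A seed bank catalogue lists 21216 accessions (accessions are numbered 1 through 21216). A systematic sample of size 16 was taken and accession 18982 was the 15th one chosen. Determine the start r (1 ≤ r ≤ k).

k = 21216/16 = 1326
r = 18982 − (15−1)×1326 = 18982 − 18564 = 418

418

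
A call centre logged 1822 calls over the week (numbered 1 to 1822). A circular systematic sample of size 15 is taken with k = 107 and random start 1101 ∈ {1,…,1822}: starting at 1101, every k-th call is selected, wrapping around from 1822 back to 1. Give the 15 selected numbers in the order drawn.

Selection 1: 1101
Selection 2: 1101 + 107 = 1208
Selection 3: 1208 + 107 = 1315
Selection 4: 1315 + 107 = 1422
Selection 5: 1422 + 107 = 1529
Selection 6: 1529 + 107 = 1636
Selection 7: 1636 + 107 = 1743
Selection 8: 1743 + 107 = 1850 → 1850 − 1822 = 28
Selection 9: 28 + 107 = 135
Selection 10: 135 + 107 = 242
Selection 11: 242 + 107 = 349
Selection 12: 349 + 107 = 456
Selection 13: 456 + 107 = 563
Selection 14: 563 + 107 = 670
Selection 15: 670 + 107 = 777

1101, 1208, 1315, 1422, 1529, 1636, 1743, 28, 135, 242, 349, 456, 563, 670, 777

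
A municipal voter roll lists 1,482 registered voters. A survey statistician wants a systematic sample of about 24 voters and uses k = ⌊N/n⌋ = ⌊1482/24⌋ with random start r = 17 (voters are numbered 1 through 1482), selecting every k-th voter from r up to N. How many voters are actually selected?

k = ⌊1482/24⌋ = 61
Achieved size = ⌊(1482 − 17)/61⌋ + 1 = ⌊1465/61⌋ + 1 = 24 + 1 = 25
(last selection: 17 + 24×61 = 1481 ≤ 1482; next would be 1542 > 1482)

25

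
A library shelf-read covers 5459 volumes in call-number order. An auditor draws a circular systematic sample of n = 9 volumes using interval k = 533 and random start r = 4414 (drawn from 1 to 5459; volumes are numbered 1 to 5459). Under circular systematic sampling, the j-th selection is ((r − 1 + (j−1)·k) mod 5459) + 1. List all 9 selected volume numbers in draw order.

Selection 1: 4414
Selection 2: 4414 + 533 = 4947
Selection 3: 4947 + 533 = 5480 → 5480 − 5459 = 21
Selection 4: 21 + 533 = 554
Selection 5: 554 + 533 = 1087
Selection 6: 1087 + 533 = 1620
Selection 7: 1620 + 533 = 2153
Selection 8: 2153 + 533 = 2686
Selection 9: 2686 + 533 = 3219

4414, 4947, 21, 554, 1087, 1620, 2153, 2686, 3219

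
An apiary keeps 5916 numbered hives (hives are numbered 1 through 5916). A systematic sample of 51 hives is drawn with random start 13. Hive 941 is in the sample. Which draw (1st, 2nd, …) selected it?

k = 5916/51 = 116
position = (941 − 13)/116 + 1 = 928/116 + 1 = 8 + 1 = 9

9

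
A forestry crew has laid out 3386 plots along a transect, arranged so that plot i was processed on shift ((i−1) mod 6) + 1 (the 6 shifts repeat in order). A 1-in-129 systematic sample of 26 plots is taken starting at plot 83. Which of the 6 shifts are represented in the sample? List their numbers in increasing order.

2, 5

Consecutive selections differ by k = 129, so their shift numbers differ by 129 mod 6 = 3.
gcd(129, 6) = 3, so the sample visits 6/3 = 2 distinct residues mod 6.
Start 83 is shift 5; the shifts hit are 2, 5.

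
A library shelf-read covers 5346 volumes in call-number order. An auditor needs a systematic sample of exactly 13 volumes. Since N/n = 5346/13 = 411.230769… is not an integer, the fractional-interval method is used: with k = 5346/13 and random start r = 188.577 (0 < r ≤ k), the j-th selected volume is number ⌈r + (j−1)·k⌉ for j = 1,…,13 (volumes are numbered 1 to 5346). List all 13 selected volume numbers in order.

j=1: r + 0k = 188.577 → ⌈·⌉ = 189
j=2: r + 1k = 599.807769… → ⌈·⌉ = 600
j=3: r + 2k = 1011.038538… → ⌈·⌉ = 1012
j=4: r + 3k = 1422.269307… → ⌈·⌉ = 1423
j=5: r + 4k = 1833.500076… → ⌈·⌉ = 1834
j=6: r + 5k = 2244.730846… → ⌈·⌉ = 2245
j=7: r + 6k = 2655.961615… → ⌈·⌉ = 2656
j=8: r + 7k = 3067.192384… → ⌈·⌉ = 3068
j=9: r + 8k = 3478.423153… → ⌈·⌉ = 3479
j=10: r + 9k = 3889.653923… → ⌈·⌉ = 3890
j=11: r + 10k = 4300.884692… → ⌈·⌉ = 4301
j=12: r + 11k = 4712.115461… → ⌈·⌉ = 4713
j=13: r + 12k = 5123.346230… → ⌈·⌉ = 5124

189, 600, 1012, 1423, 1834, 2245, 2656, 3068, 3479, 3890, 4301, 4713, 5124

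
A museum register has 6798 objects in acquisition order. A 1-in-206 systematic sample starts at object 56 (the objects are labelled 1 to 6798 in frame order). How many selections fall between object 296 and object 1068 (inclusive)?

k = 206
First selection ≥ 296: 56 + ⌈(296−56)/206⌉·206 = 56 + 2×206 = 468
Last selection ≤ 1068: 56 + ⌊(1068−56)/206⌋·206 = 56 + 4×206 = 880
Count = 4 − 2 + 1 = 3

3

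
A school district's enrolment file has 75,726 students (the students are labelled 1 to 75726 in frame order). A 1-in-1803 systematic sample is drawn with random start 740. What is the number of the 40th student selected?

71057

k = 1803
40th selection = r + (40−1)·k = 740 + 39×1803 = 740 + 70317 = 71057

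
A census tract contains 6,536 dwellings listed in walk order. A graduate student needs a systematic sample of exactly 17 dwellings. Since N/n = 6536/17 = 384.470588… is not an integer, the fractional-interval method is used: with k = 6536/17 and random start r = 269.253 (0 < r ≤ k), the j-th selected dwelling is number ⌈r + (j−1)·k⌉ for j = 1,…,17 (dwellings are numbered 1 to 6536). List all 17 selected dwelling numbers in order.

j=1: r + 0k = 269.253 → ⌈·⌉ = 270
j=2: r + 1k = 653.723588… → ⌈·⌉ = 654
j=3: r + 2k = 1038.194176… → ⌈·⌉ = 1039
j=4: r + 3k = 1422.664764… → ⌈·⌉ = 1423
j=5: r + 4k = 1807.135352… → ⌈·⌉ = 1808
j=6: r + 5k = 2191.605941… → ⌈·⌉ = 2192
j=7: r + 6k = 2576.076529… → ⌈·⌉ = 2577
j=8: r + 7k = 2960.547117… → ⌈·⌉ = 2961
j=9: r + 8k = 3345.017705… → ⌈·⌉ = 3346
j=10: r + 9k = 3729.488294… → ⌈·⌉ = 3730
j=11: r + 10k = 4113.958882… → ⌈·⌉ = 4114
j=12: r + 11k = 4498.429470… → ⌈·⌉ = 4499
j=13: r + 12k = 4882.900058… → ⌈·⌉ = 4883
j=14: r + 13k = 5267.370647… → ⌈·⌉ = 5268
j=15: r + 14k = 5651.841235… → ⌈·⌉ = 5652
j=16: r + 15k = 6036.311823… → ⌈·⌉ = 6037
j=17: r + 16k = 6420.782411… → ⌈·⌉ = 6421

270, 654, 1039, 1423, 1808, 2192, 2577, 2961, 3346, 3730, 4114, 4499, 4883, 5268, 5652, 6037, 6421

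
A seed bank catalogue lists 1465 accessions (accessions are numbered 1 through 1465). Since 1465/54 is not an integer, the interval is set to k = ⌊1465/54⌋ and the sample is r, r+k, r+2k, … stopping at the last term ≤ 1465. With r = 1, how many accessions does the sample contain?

55

k = ⌊1465/54⌋ = 27
Achieved size = ⌊(1465 − 1)/27⌋ + 1 = ⌊1464/27⌋ + 1 = 54 + 1 = 55
(last selection: 1 + 54×27 = 1459 ≤ 1465; next would be 1486 > 1465)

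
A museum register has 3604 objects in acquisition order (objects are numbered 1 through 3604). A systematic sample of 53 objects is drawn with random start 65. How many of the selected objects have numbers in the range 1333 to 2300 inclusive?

k = 3604/53 = 68
First selection ≥ 1333: 65 + ⌈(1333−65)/68⌉·68 = 65 + 19×68 = 1357
Last selection ≤ 2300: 65 + ⌊(2300−65)/68⌋·68 = 65 + 32×68 = 2241
Count = 32 − 19 + 1 = 14

14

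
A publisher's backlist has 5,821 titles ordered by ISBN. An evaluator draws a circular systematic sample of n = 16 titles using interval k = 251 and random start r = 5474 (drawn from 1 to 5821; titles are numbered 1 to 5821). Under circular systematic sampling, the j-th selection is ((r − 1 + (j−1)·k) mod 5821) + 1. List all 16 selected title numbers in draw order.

Selection 1: 5474
Selection 2: 5474 + 251 = 5725
Selection 3: 5725 + 251 = 5976 → 5976 − 5821 = 155
Selection 4: 155 + 251 = 406
Selection 5: 406 + 251 = 657
Selection 6: 657 + 251 = 908
Selection 7: 908 + 251 = 1159
Selection 8: 1159 + 251 = 1410
Selection 9: 1410 + 251 = 1661
Selection 10: 1661 + 251 = 1912
Selection 11: 1912 + 251 = 2163
Selection 12: 2163 + 251 = 2414
Selection 13: 2414 + 251 = 2665
Selection 14: 2665 + 251 = 2916
Selection 15: 2916 + 251 = 3167
Selection 16: 3167 + 251 = 3418

5474, 5725, 155, 406, 657, 908, 1159, 1410, 1661, 1912, 2163, 2414, 2665, 2916, 3167, 3418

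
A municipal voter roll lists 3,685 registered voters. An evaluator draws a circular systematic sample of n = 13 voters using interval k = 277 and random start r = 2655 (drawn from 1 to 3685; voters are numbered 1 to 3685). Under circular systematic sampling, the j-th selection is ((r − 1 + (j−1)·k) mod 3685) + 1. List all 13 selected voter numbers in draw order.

2655, 2932, 3209, 3486, 78, 355, 632, 909, 1186, 1463, 1740, 2017, 2294

Selection 1: 2655
Selection 2: 2655 + 277 = 2932
Selection 3: 2932 + 277 = 3209
Selection 4: 3209 + 277 = 3486
Selection 5: 3486 + 277 = 3763 → 3763 − 3685 = 78
Selection 6: 78 + 277 = 355
Selection 7: 355 + 277 = 632
Selection 8: 632 + 277 = 909
Selection 9: 909 + 277 = 1186
Selection 10: 1186 + 277 = 1463
Selection 11: 1463 + 277 = 1740
Selection 12: 1740 + 277 = 2017
Selection 13: 2017 + 277 = 2294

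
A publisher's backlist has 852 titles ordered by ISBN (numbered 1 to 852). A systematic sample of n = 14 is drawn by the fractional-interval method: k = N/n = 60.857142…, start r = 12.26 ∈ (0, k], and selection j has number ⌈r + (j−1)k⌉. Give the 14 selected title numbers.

j=1: r + 0k = 12.26 → ⌈·⌉ = 13
j=2: r + 1k = 73.117142… → ⌈·⌉ = 74
j=3: r + 2k = 133.974285… → ⌈·⌉ = 134
j=4: r + 3k = 194.831428… → ⌈·⌉ = 195
j=5: r + 4k = 255.688571… → ⌈·⌉ = 256
j=6: r + 5k = 316.545714… → ⌈·⌉ = 317
j=7: r + 6k = 377.402857… → ⌈·⌉ = 378
j=8: r + 7k = 438.26 → ⌈·⌉ = 439
j=9: r + 8k = 499.117142… → ⌈·⌉ = 500
j=10: r + 9k = 559.974285… → ⌈·⌉ = 560
j=11: r + 10k = 620.831428… → ⌈·⌉ = 621
j=12: r + 11k = 681.688571… → ⌈·⌉ = 682
j=13: r + 12k = 742.545714… → ⌈·⌉ = 743
j=14: r + 13k = 803.402857… → ⌈·⌉ = 804

13, 74, 134, 195, 256, 317, 378, 439, 500, 560, 621, 682, 743, 804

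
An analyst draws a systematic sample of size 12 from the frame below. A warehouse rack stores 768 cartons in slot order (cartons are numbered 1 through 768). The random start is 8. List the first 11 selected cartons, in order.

8, 72, 136, 200, 264, 328, 392, 456, 520, 584, 648

k = N/n = 768/12 = 64
carton 1: 8
carton 2: 8 + 64 = 72
carton 3: 72 + 64 = 136
carton 4: 136 + 64 = 200
carton 5: 200 + 64 = 264
carton 6: 264 + 64 = 328
carton 7: 328 + 64 = 392
carton 8: 392 + 64 = 456
carton 9: 456 + 64 = 520
carton 10: 520 + 64 = 584
carton 11: 584 + 64 = 648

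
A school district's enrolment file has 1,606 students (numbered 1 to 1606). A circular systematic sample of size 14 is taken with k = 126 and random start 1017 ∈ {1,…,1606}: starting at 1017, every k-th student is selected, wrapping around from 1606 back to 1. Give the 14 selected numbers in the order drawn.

Selection 1: 1017
Selection 2: 1017 + 126 = 1143
Selection 3: 1143 + 126 = 1269
Selection 4: 1269 + 126 = 1395
Selection 5: 1395 + 126 = 1521
Selection 6: 1521 + 126 = 1647 → 1647 − 1606 = 41
Selection 7: 41 + 126 = 167
Selection 8: 167 + 126 = 293
Selection 9: 293 + 126 = 419
Selection 10: 419 + 126 = 545
Selection 11: 545 + 126 = 671
Selection 12: 671 + 126 = 797
Selection 13: 797 + 126 = 923
Selection 14: 923 + 126 = 1049

1017, 1143, 1269, 1395, 1521, 41, 167, 293, 419, 545, 671, 797, 923, 1049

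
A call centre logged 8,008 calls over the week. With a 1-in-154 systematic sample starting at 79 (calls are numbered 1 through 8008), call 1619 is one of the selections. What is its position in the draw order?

11

k = 154
position = (1619 − 79)/154 + 1 = 1540/154 + 1 = 10 + 1 = 11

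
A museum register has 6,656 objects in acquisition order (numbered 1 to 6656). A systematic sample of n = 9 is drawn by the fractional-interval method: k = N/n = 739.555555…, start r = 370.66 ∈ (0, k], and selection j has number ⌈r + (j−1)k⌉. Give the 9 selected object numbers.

j=1: r + 0k = 370.66 → ⌈·⌉ = 371
j=2: r + 1k = 1110.215555… → ⌈·⌉ = 1111
j=3: r + 2k = 1849.771111… → ⌈·⌉ = 1850
j=4: r + 3k = 2589.326666… → ⌈·⌉ = 2590
j=5: r + 4k = 3328.882222… → ⌈·⌉ = 3329
j=6: r + 5k = 4068.437777… → ⌈·⌉ = 4069
j=7: r + 6k = 4807.993333… → ⌈·⌉ = 4808
j=8: r + 7k = 5547.548888… → ⌈·⌉ = 5548
j=9: r + 8k = 6287.104444… → ⌈·⌉ = 6288

371, 1111, 1850, 2590, 3329, 4069, 4808, 5548, 6288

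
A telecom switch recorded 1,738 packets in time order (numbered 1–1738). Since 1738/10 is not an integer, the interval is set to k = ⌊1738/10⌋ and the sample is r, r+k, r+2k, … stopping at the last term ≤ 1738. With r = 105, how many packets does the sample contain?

k = ⌊1738/10⌋ = 173
Achieved size = ⌊(1738 − 105)/173⌋ + 1 = ⌊1633/173⌋ + 1 = 9 + 1 = 10
(last selection: 105 + 9×173 = 1662 ≤ 1738; next would be 1835 > 1738)

10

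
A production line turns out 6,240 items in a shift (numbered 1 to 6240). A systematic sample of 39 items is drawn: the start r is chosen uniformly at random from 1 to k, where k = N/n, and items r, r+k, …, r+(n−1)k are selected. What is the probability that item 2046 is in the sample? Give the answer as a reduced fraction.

1/160

k = 6240/39 = 160.
Item 2046 is selected iff r ≡ 2046 (mod 160); exactly one such r in {1,…,160}.
Inclusion probability = 1/160.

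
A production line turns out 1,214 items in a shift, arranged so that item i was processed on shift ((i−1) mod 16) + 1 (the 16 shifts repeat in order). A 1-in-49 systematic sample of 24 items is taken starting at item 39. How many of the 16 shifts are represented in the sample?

Consecutive selections differ by k = 49, so their shift numbers differ by 49 mod 16 = 1.
gcd(49, 16) = 1, so the sample visits 16/1 = 16 distinct residues mod 16.
Start 39 is shift 7; the shifts hit are 1, 2, 3, 4, 5, 6, 7, 8, 9, 10, 11, 12, 13, 14, 15, 16.

16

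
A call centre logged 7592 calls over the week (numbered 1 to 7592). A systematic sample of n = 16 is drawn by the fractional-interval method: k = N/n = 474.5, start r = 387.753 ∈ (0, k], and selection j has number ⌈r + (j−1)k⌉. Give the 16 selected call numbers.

j=1: r + 0k = 387.753 → ⌈·⌉ = 388
j=2: r + 1k = 862.253 → ⌈·⌉ = 863
j=3: r + 2k = 1336.753 → ⌈·⌉ = 1337
j=4: r + 3k = 1811.253 → ⌈·⌉ = 1812
j=5: r + 4k = 2285.753 → ⌈·⌉ = 2286
j=6: r + 5k = 2760.253 → ⌈·⌉ = 2761
j=7: r + 6k = 3234.753 → ⌈·⌉ = 3235
j=8: r + 7k = 3709.253 → ⌈·⌉ = 3710
j=9: r + 8k = 4183.753 → ⌈·⌉ = 4184
j=10: r + 9k = 4658.253 → ⌈·⌉ = 4659
j=11: r + 10k = 5132.753 → ⌈·⌉ = 5133
j=12: r + 11k = 5607.253 → ⌈·⌉ = 5608
j=13: r + 12k = 6081.753 → ⌈·⌉ = 6082
j=14: r + 13k = 6556.253 → ⌈·⌉ = 6557
j=15: r + 14k = 7030.753 → ⌈·⌉ = 7031
j=16: r + 15k = 7505.253 → ⌈·⌉ = 7506

388, 863, 1337, 1812, 2286, 2761, 3235, 3710, 4184, 4659, 5133, 5608, 6082, 6557, 7031, 7506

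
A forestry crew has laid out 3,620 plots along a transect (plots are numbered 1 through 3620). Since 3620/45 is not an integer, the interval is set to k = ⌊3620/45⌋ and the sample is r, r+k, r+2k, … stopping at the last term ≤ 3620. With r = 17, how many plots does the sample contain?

46

k = ⌊3620/45⌋ = 80
Achieved size = ⌊(3620 − 17)/80⌋ + 1 = ⌊3603/80⌋ + 1 = 45 + 1 = 46
(last selection: 17 + 45×80 = 3617 ≤ 3620; next would be 3697 > 3620)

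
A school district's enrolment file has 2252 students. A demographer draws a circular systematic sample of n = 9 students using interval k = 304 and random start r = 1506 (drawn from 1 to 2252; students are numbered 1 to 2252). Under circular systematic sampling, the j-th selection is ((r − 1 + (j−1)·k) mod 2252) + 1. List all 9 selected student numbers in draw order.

1506, 1810, 2114, 166, 470, 774, 1078, 1382, 1686

Selection 1: 1506
Selection 2: 1506 + 304 = 1810
Selection 3: 1810 + 304 = 2114
Selection 4: 2114 + 304 = 2418 → 2418 − 2252 = 166
Selection 5: 166 + 304 = 470
Selection 6: 470 + 304 = 774
Selection 7: 774 + 304 = 1078
Selection 8: 1078 + 304 = 1382
Selection 9: 1382 + 304 = 1686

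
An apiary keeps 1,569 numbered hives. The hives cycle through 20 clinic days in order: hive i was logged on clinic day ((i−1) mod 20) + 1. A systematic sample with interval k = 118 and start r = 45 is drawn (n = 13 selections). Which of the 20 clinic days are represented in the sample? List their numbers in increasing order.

1, 3, 5, 7, 9, 11, 13, 15, 17, 19

Consecutive selections differ by k = 118, so their clinic day numbers differ by 118 mod 20 = 18.
gcd(118, 20) = 2, so the sample visits 20/2 = 10 distinct residues mod 20.
Start 45 is clinic day 5; the clinic days hit are 1, 3, 5, 7, 9, 11, 13, 15, 17, 19.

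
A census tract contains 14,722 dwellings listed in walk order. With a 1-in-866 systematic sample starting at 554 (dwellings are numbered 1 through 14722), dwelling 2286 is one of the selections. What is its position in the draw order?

3

k = 866
position = (2286 − 554)/866 + 1 = 1732/866 + 1 = 2 + 1 = 3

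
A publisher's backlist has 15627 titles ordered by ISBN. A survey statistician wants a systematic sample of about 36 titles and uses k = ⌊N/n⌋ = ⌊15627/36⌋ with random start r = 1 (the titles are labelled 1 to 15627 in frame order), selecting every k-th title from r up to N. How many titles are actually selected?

k = ⌊15627/36⌋ = 434
Achieved size = ⌊(15627 − 1)/434⌋ + 1 = ⌊15626/434⌋ + 1 = 36 + 1 = 37
(last selection: 1 + 36×434 = 15625 ≤ 15627; next would be 16059 > 15627)

37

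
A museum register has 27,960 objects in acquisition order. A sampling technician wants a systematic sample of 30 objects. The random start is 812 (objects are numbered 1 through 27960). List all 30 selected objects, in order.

812, 1744, 2676, 3608, 4540, 5472, 6404, 7336, 8268, 9200, 10132, 11064, 11996, 12928, 13860, 14792, 15724, 16656, 17588, 18520, 19452, 20384, 21316, 22248, 23180, 24112, 25044, 25976, 26908, 27840

k = N/n = 27960/30 = 932
object 1: 812
object 2: 812 + 932 = 1744
object 3: 1744 + 932 = 2676
object 4: 2676 + 932 = 3608
object 5: 3608 + 932 = 4540
object 6: 4540 + 932 = 5472
object 7: 5472 + 932 = 6404
object 8: 6404 + 932 = 7336
object 9: 7336 + 932 = 8268
object 10: 8268 + 932 = 9200
object 11: 9200 + 932 = 10132
object 12: 10132 + 932 = 11064
object 13: 11064 + 932 = 11996
object 14: 11996 + 932 = 12928
object 15: 12928 + 932 = 13860
object 16: 13860 + 932 = 14792
object 17: 14792 + 932 = 15724
object 18: 15724 + 932 = 16656
object 19: 16656 + 932 = 17588
object 20: 17588 + 932 = 18520
object 21: 18520 + 932 = 19452
object 22: 19452 + 932 = 20384
object 23: 20384 + 932 = 21316
object 24: 21316 + 932 = 22248
object 25: 22248 + 932 = 23180
object 26: 23180 + 932 = 24112
object 27: 24112 + 932 = 25044
object 28: 25044 + 932 = 25976
object 29: 25976 + 932 = 26908
object 30: 26908 + 932 = 27840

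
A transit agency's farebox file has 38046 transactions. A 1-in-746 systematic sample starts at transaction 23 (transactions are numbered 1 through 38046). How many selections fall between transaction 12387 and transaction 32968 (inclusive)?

28

k = 746
First selection ≥ 12387: 23 + ⌈(12387−23)/746⌉·746 = 23 + 17×746 = 12705
Last selection ≤ 32968: 23 + ⌊(32968−23)/746⌋·746 = 23 + 44×746 = 32847
Count = 44 − 17 + 1 = 28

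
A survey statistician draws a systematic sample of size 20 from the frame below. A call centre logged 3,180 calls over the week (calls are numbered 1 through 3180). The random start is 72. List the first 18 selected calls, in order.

72, 231, 390, 549, 708, 867, 1026, 1185, 1344, 1503, 1662, 1821, 1980, 2139, 2298, 2457, 2616, 2775

k = N/n = 3180/20 = 159
call 1: 72
call 2: 72 + 159 = 231
call 3: 231 + 159 = 390
call 4: 390 + 159 = 549
call 5: 549 + 159 = 708
call 6: 708 + 159 = 867
call 7: 867 + 159 = 1026
call 8: 1026 + 159 = 1185
call 9: 1185 + 159 = 1344
call 10: 1344 + 159 = 1503
call 11: 1503 + 159 = 1662
call 12: 1662 + 159 = 1821
call 13: 1821 + 159 = 1980
call 14: 1980 + 159 = 2139
call 15: 2139 + 159 = 2298
call 16: 2298 + 159 = 2457
call 17: 2457 + 159 = 2616
call 18: 2616 + 159 = 2775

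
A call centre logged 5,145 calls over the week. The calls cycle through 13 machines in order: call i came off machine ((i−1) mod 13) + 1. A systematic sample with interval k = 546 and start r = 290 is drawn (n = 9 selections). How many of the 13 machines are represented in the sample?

Consecutive selections differ by k = 546, so their machine numbers differ by 546 mod 13 = 0.
gcd(546, 13) = 13, so the sample visits 13/13 = 1 distinct residues mod 13.
Start 290 is machine 4; the machines hit are 4.

1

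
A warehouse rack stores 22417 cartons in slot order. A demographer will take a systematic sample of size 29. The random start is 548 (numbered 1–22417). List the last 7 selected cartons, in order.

k = N/n = 22417/29 = 773
23rd selection = 548 + 22×773 = 17554
24th: 17554 + 773 = 18327
25th: 18327 + 773 = 19100
26th: 19100 + 773 = 19873
27th: 19873 + 773 = 20646
28th: 20646 + 773 = 21419
29th: 21419 + 773 = 22192

17554, 18327, 19100, 19873, 20646, 21419, 22192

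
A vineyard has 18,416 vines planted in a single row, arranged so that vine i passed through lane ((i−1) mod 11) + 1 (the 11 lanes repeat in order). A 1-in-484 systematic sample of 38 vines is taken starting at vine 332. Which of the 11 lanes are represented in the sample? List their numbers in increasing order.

Consecutive selections differ by k = 484, so their lane numbers differ by 484 mod 11 = 0.
gcd(484, 11) = 11, so the sample visits 11/11 = 1 distinct residues mod 11.
Start 332 is lane 2; the lanes hit are 2.

2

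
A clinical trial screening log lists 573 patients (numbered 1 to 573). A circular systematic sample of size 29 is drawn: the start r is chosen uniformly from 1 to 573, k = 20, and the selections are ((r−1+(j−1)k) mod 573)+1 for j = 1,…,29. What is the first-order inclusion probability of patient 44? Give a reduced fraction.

29/573

For each position j, as r ranges over 1…573 the j-th selection hits every patient exactly once, so patient 44 is selected for exactly 29 of the 573 starts.
Inclusion probability = 29/573.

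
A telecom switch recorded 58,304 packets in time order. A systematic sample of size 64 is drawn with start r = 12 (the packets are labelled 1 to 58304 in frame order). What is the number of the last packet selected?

k = 58304/64 = 911
64th selection = r + (64−1)·k = 12 + 63×911 = 12 + 57393 = 57405

57405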